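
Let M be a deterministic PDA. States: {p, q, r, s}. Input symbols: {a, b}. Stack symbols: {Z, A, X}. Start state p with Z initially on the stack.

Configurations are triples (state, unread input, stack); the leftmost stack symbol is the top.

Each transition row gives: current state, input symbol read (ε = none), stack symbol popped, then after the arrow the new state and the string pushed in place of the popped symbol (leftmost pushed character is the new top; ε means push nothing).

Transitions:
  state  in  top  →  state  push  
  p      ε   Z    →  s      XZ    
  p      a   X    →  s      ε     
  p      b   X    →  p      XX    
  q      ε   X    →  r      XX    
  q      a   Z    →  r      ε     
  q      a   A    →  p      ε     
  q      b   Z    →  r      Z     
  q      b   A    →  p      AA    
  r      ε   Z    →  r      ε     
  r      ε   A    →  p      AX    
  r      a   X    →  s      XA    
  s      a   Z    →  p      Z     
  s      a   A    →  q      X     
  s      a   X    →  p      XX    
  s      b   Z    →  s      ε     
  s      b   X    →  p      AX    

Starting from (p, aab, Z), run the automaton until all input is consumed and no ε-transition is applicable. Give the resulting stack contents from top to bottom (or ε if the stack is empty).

AXZ

(p, aab, Z) ⊢ (s, aab, XZ) ⊢ (p, ab, XXZ) ⊢ (s, b, XZ) ⊢ (p, ε, AXZ)
All input consumed in state p with stack AXZ.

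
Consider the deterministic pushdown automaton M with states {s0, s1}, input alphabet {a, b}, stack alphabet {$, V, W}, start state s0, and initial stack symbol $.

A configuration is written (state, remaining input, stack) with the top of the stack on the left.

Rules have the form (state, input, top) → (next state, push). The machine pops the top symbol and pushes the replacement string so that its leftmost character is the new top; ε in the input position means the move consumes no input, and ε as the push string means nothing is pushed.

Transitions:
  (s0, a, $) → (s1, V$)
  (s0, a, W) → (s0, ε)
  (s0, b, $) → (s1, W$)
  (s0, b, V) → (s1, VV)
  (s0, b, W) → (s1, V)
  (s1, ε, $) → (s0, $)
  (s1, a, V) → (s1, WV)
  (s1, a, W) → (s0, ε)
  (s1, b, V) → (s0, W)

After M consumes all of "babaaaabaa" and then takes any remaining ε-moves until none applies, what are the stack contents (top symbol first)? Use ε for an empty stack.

VV$

(s0, babaaaabaa, $)
  read b, top $: go to s1, push W$ → (s1, abaaaabaa, W$)
  read a, top W: go to s0, push ε → (s0, baaaabaa, $)
  read b, top $: go to s1, push W$ → (s1, aaaabaa, W$)
  read a, top W: go to s0, push ε → (s0, aaabaa, $)
  read a, top $: go to s1, push V$ → (s1, aabaa, V$)
  read a, top V: go to s1, push WV → (s1, abaa, WV$)
  read a, top W: go to s0, push ε → (s0, baa, V$)
  read b, top V: go to s1, push VV → (s1, aa, VV$)
  read a, top V: go to s1, push WV → (s1, a, WVV$)
  read a, top W: go to s0, push ε → (s0, ε, VV$)
All input consumed in state s0 with stack VV$.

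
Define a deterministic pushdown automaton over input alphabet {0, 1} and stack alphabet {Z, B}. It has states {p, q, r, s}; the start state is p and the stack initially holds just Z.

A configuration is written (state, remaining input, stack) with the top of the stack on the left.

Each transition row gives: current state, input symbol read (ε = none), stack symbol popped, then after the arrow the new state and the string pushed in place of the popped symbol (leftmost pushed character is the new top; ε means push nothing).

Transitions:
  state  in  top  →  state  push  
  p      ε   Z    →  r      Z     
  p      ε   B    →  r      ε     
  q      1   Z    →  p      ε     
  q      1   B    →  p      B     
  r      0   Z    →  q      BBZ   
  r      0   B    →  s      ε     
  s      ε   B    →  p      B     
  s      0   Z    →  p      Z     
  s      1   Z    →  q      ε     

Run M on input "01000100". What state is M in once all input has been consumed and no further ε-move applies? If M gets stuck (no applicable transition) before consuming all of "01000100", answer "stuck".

r

(p, 01000100, Z)
  ε-move, top Z: go to r, push Z → (r, 01000100, Z)
  read 0, top Z: go to q, push BBZ → (q, 1000100, BBZ)
  read 1, top B: go to p, push B → (p, 000100, BBZ)
  ε-move, top B: go to r, push ε → (r, 000100, BZ)
  read 0, top B: go to s, push ε → (s, 00100, Z)
  read 0, top Z: go to p, push Z → (p, 0100, Z)
  ε-move, top Z: go to r, push Z → (r, 0100, Z)
  read 0, top Z: go to q, push BBZ → (q, 100, BBZ)
  read 1, top B: go to p, push B → (p, 00, BBZ)
  ε-move, top B: go to r, push ε → (r, 00, BZ)
  read 0, top B: go to s, push ε → (s, 0, Z)
  read 0, top Z: go to p, push Z → (p, ε, Z)
  ε-move, top Z: go to r, push Z → (r, ε, Z)
All input consumed; M is in state r.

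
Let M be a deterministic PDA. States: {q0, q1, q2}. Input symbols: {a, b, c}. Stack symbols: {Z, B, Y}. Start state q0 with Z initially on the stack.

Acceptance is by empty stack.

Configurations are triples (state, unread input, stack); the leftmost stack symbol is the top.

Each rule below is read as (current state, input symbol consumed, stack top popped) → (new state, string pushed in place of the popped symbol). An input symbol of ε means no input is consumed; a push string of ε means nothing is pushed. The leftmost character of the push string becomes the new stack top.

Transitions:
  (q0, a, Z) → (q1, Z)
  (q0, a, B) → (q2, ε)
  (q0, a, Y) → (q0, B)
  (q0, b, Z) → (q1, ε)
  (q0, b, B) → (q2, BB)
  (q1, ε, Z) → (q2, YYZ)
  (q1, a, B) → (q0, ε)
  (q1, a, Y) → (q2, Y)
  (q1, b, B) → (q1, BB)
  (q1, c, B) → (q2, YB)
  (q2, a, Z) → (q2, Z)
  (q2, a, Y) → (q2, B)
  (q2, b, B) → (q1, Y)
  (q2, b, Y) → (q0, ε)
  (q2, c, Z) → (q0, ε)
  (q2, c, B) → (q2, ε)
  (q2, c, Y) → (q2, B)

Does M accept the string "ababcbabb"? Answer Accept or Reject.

Accept

(q0, ababcbabb, Z)
  read a, top Z: go to q1, push Z → (q1, babcbabb, Z)
  ε-move, top Z: go to q2, push YYZ → (q2, babcbabb, YYZ)
  read b, top Y: go to q0, push ε → (q0, abcbabb, YZ)
  read a, top Y: go to q0, push B → (q0, bcbabb, BZ)
  read b, top B: go to q2, push BB → (q2, cbabb, BBZ)
  read c, top B: go to q2, push ε → (q2, babb, BZ)
  read b, top B: go to q1, push Y → (q1, abb, YZ)
  read a, top Y: go to q2, push Y → (q2, bb, YZ)
  read b, top Y: go to q0, push ε → (q0, b, Z)
  read b, top Z: go to q1, push ε → (q1, ε, ε)
All input consumed and the stack is empty.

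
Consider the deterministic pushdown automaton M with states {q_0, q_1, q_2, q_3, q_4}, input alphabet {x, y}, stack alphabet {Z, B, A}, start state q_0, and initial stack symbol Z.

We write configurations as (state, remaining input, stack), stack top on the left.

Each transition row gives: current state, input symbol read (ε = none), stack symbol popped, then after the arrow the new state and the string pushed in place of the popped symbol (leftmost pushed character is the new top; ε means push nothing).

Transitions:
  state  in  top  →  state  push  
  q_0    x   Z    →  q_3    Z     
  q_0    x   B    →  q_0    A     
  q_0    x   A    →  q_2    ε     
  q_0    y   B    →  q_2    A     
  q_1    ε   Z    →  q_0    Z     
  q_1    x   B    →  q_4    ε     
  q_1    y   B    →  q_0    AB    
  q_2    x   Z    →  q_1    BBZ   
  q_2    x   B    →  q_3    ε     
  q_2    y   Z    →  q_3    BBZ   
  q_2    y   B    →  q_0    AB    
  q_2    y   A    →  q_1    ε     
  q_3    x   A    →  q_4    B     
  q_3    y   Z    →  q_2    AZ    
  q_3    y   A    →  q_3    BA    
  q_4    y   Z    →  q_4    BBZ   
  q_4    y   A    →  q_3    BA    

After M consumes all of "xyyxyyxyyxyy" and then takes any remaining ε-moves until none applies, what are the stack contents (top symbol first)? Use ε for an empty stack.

(q_0, xyyxyyxyyxyy, Z)
  read x, top Z: go to q_3, push Z → (q_3, yyxyyxyyxyy, Z)
  read y, top Z: go to q_2, push AZ → (q_2, yxyyxyyxyy, AZ)
  read y, top A: go to q_1, push ε → (q_1, xyyxyyxyy, Z)
  ε-move, top Z: go to q_0, push Z → (q_0, xyyxyyxyy, Z)
  read x, top Z: go to q_3, push Z → (q_3, yyxyyxyy, Z)
  read y, top Z: go to q_2, push AZ → (q_2, yxyyxyy, AZ)
  read y, top A: go to q_1, push ε → (q_1, xyyxyy, Z)
  ε-move, top Z: go to q_0, push Z → (q_0, xyyxyy, Z)
  read x, top Z: go to q_3, push Z → (q_3, yyxyy, Z)
  read y, top Z: go to q_2, push AZ → (q_2, yxyy, AZ)
  read y, top A: go to q_1, push ε → (q_1, xyy, Z)
  ε-move, top Z: go to q_0, push Z → (q_0, xyy, Z)
  read x, top Z: go to q_3, push Z → (q_3, yy, Z)
  read y, top Z: go to q_2, push AZ → (q_2, y, AZ)
  read y, top A: go to q_1, push ε → (q_1, ε, Z)
  ε-move, top Z: go to q_0, push Z → (q_0, ε, Z)
All input consumed in state q_0 with stack Z.

Z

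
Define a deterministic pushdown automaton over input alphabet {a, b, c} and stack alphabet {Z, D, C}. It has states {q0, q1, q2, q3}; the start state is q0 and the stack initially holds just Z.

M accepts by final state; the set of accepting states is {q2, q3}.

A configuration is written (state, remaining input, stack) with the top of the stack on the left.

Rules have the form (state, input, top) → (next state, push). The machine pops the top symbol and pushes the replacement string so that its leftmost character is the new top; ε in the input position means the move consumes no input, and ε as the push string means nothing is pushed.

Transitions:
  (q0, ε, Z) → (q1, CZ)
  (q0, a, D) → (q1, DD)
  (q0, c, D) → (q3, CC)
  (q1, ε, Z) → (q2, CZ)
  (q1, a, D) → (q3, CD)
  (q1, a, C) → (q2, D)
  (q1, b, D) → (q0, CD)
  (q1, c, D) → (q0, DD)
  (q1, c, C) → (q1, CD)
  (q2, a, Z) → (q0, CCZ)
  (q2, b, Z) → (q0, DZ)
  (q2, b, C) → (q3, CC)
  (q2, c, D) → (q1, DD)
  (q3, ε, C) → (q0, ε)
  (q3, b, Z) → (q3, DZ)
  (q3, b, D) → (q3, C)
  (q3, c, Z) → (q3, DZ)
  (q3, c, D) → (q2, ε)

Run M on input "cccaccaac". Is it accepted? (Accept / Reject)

(q0, cccaccaac, Z)
  ε-move, top Z: go to q1, push CZ → (q1, cccaccaac, CZ)
  read c, top C: go to q1, push CD → (q1, ccaccaac, CDZ)
  read c, top C: go to q1, push CD → (q1, caccaac, CDDZ)
  read c, top C: go to q1, push CD → (q1, accaac, CDDDZ)
  read a, top C: go to q2, push D → (q2, ccaac, DDDDZ)
  read c, top D: go to q1, push DD → (q1, caac, DDDDDZ)
  read c, top D: go to q0, push DD → (q0, aac, DDDDDDZ)
  read a, top D: go to q1, push DD → (q1, ac, DDDDDDDZ)
  read a, top D: go to q3, push CD → (q3, c, CDDDDDDDZ)
  ε-move, top C: go to q0, push ε → (q0, c, DDDDDDDZ)
  read c, top D: go to q3, push CC → (q3, ε, CCDDDDDDZ)
All input consumed; state q3 ∈ F.

Accept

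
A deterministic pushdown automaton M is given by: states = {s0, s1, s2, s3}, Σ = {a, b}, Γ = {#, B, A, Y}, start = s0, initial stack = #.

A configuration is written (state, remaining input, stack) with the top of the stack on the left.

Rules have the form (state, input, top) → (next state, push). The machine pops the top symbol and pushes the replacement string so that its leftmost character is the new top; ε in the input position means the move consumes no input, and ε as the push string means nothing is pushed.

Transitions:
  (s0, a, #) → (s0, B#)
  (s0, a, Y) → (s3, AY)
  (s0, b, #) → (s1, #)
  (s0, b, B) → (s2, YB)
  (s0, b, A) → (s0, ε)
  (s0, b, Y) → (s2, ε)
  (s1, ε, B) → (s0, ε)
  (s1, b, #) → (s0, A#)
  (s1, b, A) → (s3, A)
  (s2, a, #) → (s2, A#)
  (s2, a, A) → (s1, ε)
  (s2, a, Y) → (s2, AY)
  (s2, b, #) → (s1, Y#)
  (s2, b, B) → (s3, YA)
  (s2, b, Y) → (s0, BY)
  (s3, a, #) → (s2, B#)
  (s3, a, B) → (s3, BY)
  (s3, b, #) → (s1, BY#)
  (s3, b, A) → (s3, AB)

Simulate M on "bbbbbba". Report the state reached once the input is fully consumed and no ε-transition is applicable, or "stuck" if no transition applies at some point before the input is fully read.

(s0, bbbbbba, #)
  read b, top #: go to s1, push # → (s1, bbbbba, #)
  read b, top #: go to s0, push A# → (s0, bbbba, A#)
  read b, top A: go to s0, push ε → (s0, bbba, #)
  read b, top #: go to s1, push # → (s1, bba, #)
  read b, top #: go to s0, push A# → (s0, ba, A#)
  read b, top A: go to s0, push ε → (s0, a, #)
  read a, top #: go to s0, push B# → (s0, ε, B#)
All input consumed; M is in state s0.

s0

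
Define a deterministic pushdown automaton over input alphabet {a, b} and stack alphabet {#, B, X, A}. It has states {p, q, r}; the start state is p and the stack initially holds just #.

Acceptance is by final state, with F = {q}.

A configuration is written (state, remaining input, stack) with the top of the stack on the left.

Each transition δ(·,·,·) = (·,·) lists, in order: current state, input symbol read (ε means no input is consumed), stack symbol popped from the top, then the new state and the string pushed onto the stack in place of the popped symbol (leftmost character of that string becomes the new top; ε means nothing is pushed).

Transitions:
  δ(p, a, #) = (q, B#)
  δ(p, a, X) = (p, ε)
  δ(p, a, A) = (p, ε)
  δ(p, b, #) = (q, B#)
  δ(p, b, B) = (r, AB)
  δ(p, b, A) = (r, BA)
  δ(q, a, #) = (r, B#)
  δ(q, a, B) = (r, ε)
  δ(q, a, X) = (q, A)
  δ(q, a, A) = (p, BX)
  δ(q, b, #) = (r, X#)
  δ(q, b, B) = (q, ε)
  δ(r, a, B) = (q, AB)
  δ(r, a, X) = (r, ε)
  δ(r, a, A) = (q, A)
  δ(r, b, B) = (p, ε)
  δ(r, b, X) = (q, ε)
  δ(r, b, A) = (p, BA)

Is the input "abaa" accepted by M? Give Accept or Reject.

(p, abaa, #)
  read a, top #: go to q, push B# → (q, baa, B#)
  read b, top B: go to q, push ε → (q, aa, #)
  read a, top #: go to r, push B# → (r, a, B#)
  read a, top B: go to q, push AB → (q, ε, AB#)
All input consumed; state q ∈ F.

Accept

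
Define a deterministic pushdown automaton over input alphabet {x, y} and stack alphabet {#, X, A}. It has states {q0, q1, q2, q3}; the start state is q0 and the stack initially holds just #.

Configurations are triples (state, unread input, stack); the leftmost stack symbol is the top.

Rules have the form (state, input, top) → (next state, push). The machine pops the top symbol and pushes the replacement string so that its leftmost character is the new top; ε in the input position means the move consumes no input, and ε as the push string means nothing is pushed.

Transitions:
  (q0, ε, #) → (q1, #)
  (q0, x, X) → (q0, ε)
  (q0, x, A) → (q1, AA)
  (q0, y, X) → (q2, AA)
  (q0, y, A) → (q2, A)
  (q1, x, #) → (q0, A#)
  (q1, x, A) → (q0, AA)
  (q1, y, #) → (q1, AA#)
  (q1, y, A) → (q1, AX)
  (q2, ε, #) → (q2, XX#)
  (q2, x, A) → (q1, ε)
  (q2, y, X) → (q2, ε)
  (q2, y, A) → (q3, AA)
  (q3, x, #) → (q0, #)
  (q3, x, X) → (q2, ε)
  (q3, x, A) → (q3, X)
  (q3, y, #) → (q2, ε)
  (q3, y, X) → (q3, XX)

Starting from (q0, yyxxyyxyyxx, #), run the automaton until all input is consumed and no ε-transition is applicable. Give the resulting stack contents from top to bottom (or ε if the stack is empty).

(q0, yyxxyyxyyxx, #)
  ε-move, top #: go to q1, push # → (q1, yyxxyyxyyxx, #)
  read y, top #: go to q1, push AA# → (q1, yxxyyxyyxx, AA#)
  read y, top A: go to q1, push AX → (q1, xxyyxyyxx, AXA#)
  read x, top A: go to q0, push AA → (q0, xyyxyyxx, AAXA#)
  read x, top A: go to q1, push AA → (q1, yyxyyxx, AAAXA#)
  read y, top A: go to q1, push AX → (q1, yxyyxx, AXAAXA#)
  read y, top A: go to q1, push AX → (q1, xyyxx, AXXAAXA#)
  read x, top A: go to q0, push AA → (q0, yyxx, AAXXAAXA#)
  read y, top A: go to q2, push A → (q2, yxx, AAXXAAXA#)
  read y, top A: go to q3, push AA → (q3, xx, AAAXXAAXA#)
  read x, top A: go to q3, push X → (q3, x, XAAXXAAXA#)
  read x, top X: go to q2, push ε → (q2, ε, AAXXAAXA#)
All input consumed in state q2 with stack AAXXAAXA#.

AAXXAAXA#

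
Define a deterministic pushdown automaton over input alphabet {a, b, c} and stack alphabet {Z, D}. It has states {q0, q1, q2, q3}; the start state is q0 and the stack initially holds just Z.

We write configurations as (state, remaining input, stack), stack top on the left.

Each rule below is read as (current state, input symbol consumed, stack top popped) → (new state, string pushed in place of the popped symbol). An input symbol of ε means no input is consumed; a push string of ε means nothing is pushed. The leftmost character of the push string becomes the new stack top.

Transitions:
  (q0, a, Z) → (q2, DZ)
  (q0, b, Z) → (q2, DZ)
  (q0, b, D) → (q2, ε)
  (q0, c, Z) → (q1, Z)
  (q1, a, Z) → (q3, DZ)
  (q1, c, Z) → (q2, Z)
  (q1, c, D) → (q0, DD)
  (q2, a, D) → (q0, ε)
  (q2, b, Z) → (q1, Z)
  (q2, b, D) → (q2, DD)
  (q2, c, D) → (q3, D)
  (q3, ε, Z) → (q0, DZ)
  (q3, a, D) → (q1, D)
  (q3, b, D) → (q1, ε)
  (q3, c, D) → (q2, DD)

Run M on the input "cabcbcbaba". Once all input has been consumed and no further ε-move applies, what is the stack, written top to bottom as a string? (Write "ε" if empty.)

DZ

(q0, cabcbcbaba, Z) ⊢ (q1, abcbcbaba, Z) ⊢ (q3, bcbcbaba, DZ) ⊢ (q1, cbcbaba, Z) ⊢ (q2, bcbaba, Z) ⊢ (q1, cbaba, Z) ⊢ (q2, baba, Z) ⊢ (q1, aba, Z) ⊢ (q3, ba, DZ) ⊢ (q1, a, Z) ⊢ (q3, ε, DZ)
All input consumed in state q3 with stack DZ.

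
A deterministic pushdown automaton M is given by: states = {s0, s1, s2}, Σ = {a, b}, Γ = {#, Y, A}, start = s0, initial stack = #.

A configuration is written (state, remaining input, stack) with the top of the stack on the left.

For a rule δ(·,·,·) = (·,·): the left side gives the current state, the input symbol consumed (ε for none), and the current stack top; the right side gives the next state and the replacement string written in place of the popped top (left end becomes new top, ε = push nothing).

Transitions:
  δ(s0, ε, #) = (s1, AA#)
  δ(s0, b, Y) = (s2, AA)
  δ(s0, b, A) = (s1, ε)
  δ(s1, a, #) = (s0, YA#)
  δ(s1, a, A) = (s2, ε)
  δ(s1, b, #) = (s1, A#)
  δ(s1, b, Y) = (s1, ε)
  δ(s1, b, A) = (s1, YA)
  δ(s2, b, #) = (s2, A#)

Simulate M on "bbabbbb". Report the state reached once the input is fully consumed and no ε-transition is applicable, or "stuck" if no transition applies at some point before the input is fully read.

(s0, bbabbbb, #)
  ε-move, top #: go to s1, push AA# → (s1, bbabbbb, AA#)
  read b, top A: go to s1, push YA → (s1, babbbb, YAA#)
  read b, top Y: go to s1, push ε → (s1, abbbb, AA#)
  read a, top A: go to s2, push ε → (s2, bbbb, A#)
No transition for (s2, b, top A); M blocks with input bbbb remaining.

stuck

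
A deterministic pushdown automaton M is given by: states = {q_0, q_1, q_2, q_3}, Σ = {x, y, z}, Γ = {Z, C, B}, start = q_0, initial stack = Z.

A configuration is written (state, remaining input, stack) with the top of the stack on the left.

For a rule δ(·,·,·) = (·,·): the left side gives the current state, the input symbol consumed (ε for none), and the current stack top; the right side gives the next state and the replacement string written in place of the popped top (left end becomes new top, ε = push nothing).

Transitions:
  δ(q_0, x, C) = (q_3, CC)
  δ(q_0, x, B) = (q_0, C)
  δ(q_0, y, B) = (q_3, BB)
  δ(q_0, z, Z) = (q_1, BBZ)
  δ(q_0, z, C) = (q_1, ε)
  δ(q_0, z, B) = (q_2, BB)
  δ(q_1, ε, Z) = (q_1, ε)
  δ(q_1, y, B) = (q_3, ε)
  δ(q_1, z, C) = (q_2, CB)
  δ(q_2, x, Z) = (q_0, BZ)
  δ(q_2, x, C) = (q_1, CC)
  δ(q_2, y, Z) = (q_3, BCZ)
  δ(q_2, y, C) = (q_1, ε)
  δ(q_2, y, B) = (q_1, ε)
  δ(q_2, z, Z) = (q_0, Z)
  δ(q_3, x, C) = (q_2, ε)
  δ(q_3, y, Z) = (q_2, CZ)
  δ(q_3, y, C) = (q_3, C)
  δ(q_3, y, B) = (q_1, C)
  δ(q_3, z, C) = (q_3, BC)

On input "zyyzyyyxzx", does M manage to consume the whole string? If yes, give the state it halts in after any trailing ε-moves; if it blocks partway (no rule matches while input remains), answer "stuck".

q_1

(q_0, zyyzyyyxzx, Z) ⊢ (q_1, yyzyyyxzx, BBZ) ⊢ (q_3, yzyyyxzx, BZ) ⊢ (q_1, zyyyxzx, CZ) ⊢ (q_2, yyyxzx, CBZ) ⊢ (q_1, yyxzx, BZ) ⊢ (q_3, yxzx, Z) ⊢ (q_2, xzx, CZ) ⊢ (q_1, zx, CCZ) ⊢ (q_2, x, CBCZ) ⊢ (q_1, ε, CCBCZ)
All input consumed; M is in state q_1.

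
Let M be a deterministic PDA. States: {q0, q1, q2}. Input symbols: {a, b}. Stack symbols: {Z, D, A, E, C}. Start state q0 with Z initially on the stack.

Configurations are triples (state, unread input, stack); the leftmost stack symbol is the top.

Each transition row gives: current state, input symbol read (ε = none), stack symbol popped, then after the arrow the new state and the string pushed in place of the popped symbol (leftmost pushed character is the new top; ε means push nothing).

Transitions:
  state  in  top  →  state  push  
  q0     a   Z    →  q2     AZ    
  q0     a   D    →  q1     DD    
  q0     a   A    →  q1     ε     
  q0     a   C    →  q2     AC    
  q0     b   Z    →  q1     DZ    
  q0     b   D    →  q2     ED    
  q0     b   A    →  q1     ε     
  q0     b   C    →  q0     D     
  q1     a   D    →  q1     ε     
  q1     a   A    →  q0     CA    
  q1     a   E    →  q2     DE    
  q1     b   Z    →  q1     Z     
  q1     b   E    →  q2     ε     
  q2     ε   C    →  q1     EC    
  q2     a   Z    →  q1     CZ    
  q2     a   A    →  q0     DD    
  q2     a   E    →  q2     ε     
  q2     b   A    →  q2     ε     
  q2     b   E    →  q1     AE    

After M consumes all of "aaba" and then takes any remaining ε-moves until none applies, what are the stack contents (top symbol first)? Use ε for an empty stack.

DDZ

(q0, aaba, Z) ⊢ (q2, aba, AZ) ⊢ (q0, ba, DDZ) ⊢ (q2, a, EDDZ) ⊢ (q2, ε, DDZ)
All input consumed in state q2 with stack DDZ.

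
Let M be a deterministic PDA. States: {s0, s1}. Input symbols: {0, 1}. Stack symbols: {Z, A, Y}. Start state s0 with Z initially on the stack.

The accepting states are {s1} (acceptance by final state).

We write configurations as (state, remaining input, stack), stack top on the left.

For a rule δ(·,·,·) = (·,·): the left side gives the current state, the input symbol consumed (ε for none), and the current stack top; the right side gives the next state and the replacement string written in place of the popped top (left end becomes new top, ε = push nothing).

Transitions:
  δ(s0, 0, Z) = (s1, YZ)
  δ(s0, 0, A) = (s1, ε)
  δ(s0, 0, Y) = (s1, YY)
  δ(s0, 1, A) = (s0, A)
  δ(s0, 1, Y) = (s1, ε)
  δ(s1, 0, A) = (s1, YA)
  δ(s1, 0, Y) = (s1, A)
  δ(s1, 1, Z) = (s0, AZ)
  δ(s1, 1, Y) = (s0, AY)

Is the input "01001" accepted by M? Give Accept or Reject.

(s0, 01001, Z) ⊢ (s1, 1001, YZ) ⊢ (s0, 001, AYZ) ⊢ (s1, 01, YZ) ⊢ (s1, 1, AZ)
No transition applies at (s1, 1, AZ); input not fully consumed.

Reject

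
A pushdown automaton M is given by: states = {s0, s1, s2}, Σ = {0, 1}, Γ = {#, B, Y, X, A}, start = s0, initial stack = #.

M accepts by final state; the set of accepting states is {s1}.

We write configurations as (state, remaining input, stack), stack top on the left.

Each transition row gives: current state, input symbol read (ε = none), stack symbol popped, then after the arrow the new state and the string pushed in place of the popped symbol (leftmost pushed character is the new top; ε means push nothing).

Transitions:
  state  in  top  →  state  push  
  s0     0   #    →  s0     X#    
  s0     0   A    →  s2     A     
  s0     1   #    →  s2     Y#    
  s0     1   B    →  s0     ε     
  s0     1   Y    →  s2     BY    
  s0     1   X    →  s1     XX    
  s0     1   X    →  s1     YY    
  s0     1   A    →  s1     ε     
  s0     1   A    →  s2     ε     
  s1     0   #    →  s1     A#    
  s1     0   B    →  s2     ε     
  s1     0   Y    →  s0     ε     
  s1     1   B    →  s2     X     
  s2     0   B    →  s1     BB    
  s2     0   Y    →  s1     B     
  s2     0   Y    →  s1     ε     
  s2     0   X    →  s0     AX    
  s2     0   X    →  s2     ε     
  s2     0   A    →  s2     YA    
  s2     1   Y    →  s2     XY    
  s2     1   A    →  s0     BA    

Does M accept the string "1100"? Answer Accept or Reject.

Accept

One accepting computation: (s0, 1100, #) ⊢ (s2, 100, Y#) ⊢ (s2, 00, XY#) ⊢ (s2, 0, Y#) ⊢ (s1, ε, B#)
All input consumed and state s1 ∈ F.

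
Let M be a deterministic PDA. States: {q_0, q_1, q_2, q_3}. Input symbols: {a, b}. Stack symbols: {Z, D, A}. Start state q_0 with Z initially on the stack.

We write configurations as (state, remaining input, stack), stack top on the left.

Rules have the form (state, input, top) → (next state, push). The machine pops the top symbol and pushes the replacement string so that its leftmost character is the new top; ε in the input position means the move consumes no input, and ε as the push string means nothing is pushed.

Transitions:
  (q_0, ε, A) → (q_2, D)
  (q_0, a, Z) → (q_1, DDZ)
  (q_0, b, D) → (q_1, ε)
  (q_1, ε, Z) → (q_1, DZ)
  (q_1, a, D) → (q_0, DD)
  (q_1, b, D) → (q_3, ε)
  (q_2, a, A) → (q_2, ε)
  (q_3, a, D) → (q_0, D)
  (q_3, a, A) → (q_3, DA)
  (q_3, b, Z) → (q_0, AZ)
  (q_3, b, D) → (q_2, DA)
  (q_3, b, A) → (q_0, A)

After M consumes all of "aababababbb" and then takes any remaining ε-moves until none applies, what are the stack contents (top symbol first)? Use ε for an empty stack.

(q_0, aababababbb, Z)
  read a, top Z: go to q_1, push DDZ → (q_1, ababababbb, DDZ)
  read a, top D: go to q_0, push DD → (q_0, babababbb, DDDZ)
  read b, top D: go to q_1, push ε → (q_1, abababbb, DDZ)
  read a, top D: go to q_0, push DD → (q_0, bababbb, DDDZ)
  read b, top D: go to q_1, push ε → (q_1, ababbb, DDZ)
  read a, top D: go to q_0, push DD → (q_0, babbb, DDDZ)
  read b, top D: go to q_1, push ε → (q_1, abbb, DDZ)
  read a, top D: go to q_0, push DD → (q_0, bbb, DDDZ)
  read b, top D: go to q_1, push ε → (q_1, bb, DDZ)
  read b, top D: go to q_3, push ε → (q_3, b, DZ)
  read b, top D: go to q_2, push DA → (q_2, ε, DAZ)
All input consumed in state q_2 with stack DAZ.

DAZ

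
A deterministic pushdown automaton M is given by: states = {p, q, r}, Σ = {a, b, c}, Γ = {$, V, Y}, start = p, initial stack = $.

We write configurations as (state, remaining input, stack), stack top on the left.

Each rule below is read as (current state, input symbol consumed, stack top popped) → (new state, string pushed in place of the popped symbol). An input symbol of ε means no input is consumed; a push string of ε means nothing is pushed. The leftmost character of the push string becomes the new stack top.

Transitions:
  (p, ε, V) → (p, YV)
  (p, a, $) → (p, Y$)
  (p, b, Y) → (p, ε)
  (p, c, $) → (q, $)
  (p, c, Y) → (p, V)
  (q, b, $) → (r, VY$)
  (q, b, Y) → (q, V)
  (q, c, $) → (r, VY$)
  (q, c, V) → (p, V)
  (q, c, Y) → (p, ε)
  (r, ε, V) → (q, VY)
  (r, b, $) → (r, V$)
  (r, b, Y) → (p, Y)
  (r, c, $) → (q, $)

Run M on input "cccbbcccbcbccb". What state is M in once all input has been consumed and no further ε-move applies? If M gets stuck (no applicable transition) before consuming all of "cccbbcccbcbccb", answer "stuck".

(p, cccbbcccbcbccb, $)
  read c, top $: go to q, push $ → (q, ccbbcccbcbccb, $)
  read c, top $: go to r, push VY$ → (r, cbbcccbcbccb, VY$)
  ε-move, top V: go to q, push VY → (q, cbbcccbcbccb, VYY$)
  read c, top V: go to p, push V → (p, bbcccbcbccb, VYY$)
  ε-move, top V: go to p, push YV → (p, bbcccbcbccb, YVYY$)
  read b, top Y: go to p, push ε → (p, bcccbcbccb, VYY$)
  ε-move, top V: go to p, push YV → (p, bcccbcbccb, YVYY$)
  read b, top Y: go to p, push ε → (p, cccbcbccb, VYY$)
  ε-move, top V: go to p, push YV → (p, cccbcbccb, YVYY$)
  read c, top Y: go to p, push V → (p, ccbcbccb, VVYY$)
  ε-move, top V: go to p, push YV → (p, ccbcbccb, YVVYY$)
  read c, top Y: go to p, push V → (p, cbcbccb, VVVYY$)
  ε-move, top V: go to p, push YV → (p, cbcbccb, YVVVYY$)
  read c, top Y: go to p, push V → (p, bcbccb, VVVVYY$)
  ε-move, top V: go to p, push YV → (p, bcbccb, YVVVVYY$)
  read b, top Y: go to p, push ε → (p, cbccb, VVVVYY$)
  ε-move, top V: go to p, push YV → (p, cbccb, YVVVVYY$)
  read c, top Y: go to p, push V → (p, bccb, VVVVVYY$)
  ε-move, top V: go to p, push YV → (p, bccb, YVVVVVYY$)
  read b, top Y: go to p, push ε → (p, ccb, VVVVVYY$)
  ε-move, top V: go to p, push YV → (p, ccb, YVVVVVYY$)
  read c, top Y: go to p, push V → (p, cb, VVVVVVYY$)
  ε-move, top V: go to p, push YV → (p, cb, YVVVVVVYY$)
  read c, top Y: go to p, push V → (p, b, VVVVVVVYY$)
  ε-move, top V: go to p, push YV → (p, b, YVVVVVVVYY$)
  read b, top Y: go to p, push ε → (p, ε, VVVVVVVYY$)
  ε-move, top V: go to p, push YV → (p, ε, YVVVVVVVYY$)
All input consumed; M is in state p.

p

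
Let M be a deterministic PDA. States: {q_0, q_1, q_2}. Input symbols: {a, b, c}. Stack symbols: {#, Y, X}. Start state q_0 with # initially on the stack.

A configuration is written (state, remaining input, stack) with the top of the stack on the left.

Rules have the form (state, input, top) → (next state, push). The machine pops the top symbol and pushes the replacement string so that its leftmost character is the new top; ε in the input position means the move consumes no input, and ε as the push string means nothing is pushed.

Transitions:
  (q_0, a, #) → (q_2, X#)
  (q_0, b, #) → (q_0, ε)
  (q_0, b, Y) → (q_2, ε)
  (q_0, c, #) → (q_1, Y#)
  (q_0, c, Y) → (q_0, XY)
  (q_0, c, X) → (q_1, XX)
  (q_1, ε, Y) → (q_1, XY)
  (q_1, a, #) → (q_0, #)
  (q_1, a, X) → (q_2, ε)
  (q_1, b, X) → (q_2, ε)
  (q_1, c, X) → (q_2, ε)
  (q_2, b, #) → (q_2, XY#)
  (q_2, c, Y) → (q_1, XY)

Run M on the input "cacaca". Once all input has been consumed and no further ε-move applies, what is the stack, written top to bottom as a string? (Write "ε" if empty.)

Y#

(q_0, cacaca, #) ⊢ (q_1, acaca, Y#) ⊢ (q_1, acaca, XY#) ⊢ (q_2, caca, Y#) ⊢ (q_1, aca, XY#) ⊢ (q_2, ca, Y#) ⊢ (q_1, a, XY#) ⊢ (q_2, ε, Y#)
All input consumed in state q_2 with stack Y#.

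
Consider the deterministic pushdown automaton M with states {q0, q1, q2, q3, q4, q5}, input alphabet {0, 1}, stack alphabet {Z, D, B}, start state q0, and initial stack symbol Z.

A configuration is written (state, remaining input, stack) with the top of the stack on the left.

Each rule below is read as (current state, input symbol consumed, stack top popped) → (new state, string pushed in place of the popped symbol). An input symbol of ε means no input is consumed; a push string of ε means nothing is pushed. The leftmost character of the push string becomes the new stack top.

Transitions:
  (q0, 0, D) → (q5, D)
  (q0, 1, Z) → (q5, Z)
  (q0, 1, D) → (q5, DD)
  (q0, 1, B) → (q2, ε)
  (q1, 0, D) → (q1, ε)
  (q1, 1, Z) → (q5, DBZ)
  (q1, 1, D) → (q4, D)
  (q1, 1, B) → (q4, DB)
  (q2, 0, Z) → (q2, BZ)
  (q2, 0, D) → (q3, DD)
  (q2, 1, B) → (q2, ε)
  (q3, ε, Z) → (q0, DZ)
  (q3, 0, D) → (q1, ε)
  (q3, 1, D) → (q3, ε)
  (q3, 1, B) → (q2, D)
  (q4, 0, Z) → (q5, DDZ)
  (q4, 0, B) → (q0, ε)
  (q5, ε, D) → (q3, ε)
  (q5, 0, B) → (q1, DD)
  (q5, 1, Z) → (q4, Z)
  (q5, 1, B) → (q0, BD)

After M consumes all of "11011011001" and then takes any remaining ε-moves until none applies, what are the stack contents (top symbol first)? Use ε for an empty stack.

DZ

(q0, 11011011001, Z)
  read 1, top Z: go to q5, push Z → (q5, 1011011001, Z)
  read 1, top Z: go to q4, push Z → (q4, 011011001, Z)
  read 0, top Z: go to q5, push DDZ → (q5, 11011001, DDZ)
  ε-move, top D: go to q3, push ε → (q3, 11011001, DZ)
  read 1, top D: go to q3, push ε → (q3, 1011001, Z)
  ε-move, top Z: go to q0, push DZ → (q0, 1011001, DZ)
  read 1, top D: go to q5, push DD → (q5, 011001, DDZ)
  ε-move, top D: go to q3, push ε → (q3, 011001, DZ)
  read 0, top D: go to q1, push ε → (q1, 11001, Z)
  read 1, top Z: go to q5, push DBZ → (q5, 1001, DBZ)
  ε-move, top D: go to q3, push ε → (q3, 1001, BZ)
  read 1, top B: go to q2, push D → (q2, 001, DZ)
  read 0, top D: go to q3, push DD → (q3, 01, DDZ)
  read 0, top D: go to q1, push ε → (q1, 1, DZ)
  read 1, top D: go to q4, push D → (q4, ε, DZ)
All input consumed in state q4 with stack DZ.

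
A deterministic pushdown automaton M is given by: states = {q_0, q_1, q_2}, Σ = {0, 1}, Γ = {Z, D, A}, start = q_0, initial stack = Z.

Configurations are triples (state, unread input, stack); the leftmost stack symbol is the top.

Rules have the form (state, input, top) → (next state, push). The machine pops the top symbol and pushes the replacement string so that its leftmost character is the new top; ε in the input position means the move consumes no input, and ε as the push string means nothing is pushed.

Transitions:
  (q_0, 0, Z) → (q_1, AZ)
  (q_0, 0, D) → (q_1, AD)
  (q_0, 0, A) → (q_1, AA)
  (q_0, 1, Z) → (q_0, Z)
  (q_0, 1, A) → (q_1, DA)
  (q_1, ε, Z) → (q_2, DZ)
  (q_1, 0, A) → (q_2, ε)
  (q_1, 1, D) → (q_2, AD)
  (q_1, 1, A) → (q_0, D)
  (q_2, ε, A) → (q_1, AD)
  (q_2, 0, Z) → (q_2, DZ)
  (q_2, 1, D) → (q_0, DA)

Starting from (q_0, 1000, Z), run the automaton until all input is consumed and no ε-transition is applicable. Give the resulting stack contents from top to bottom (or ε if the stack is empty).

DZ

(q_0, 1000, Z) ⊢ (q_0, 000, Z) ⊢ (q_1, 00, AZ) ⊢ (q_2, 0, Z) ⊢ (q_2, ε, DZ)
All input consumed in state q_2 with stack DZ.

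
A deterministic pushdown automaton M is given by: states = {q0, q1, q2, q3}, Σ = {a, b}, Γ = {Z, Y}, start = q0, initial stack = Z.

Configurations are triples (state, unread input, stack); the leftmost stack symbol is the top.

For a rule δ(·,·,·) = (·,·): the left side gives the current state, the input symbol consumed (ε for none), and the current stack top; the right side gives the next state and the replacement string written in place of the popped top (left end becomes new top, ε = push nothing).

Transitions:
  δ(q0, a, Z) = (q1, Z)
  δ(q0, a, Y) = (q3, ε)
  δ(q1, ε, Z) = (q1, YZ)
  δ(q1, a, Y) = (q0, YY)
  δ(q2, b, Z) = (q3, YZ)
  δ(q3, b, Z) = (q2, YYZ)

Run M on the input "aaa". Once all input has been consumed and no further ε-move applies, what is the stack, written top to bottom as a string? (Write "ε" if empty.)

YZ

(q0, aaa, Z)
  read a, top Z: go to q1, push Z → (q1, aa, Z)
  ε-move, top Z: go to q1, push YZ → (q1, aa, YZ)
  read a, top Y: go to q0, push YY → (q0, a, YYZ)
  read a, top Y: go to q3, push ε → (q3, ε, YZ)
All input consumed in state q3 with stack YZ.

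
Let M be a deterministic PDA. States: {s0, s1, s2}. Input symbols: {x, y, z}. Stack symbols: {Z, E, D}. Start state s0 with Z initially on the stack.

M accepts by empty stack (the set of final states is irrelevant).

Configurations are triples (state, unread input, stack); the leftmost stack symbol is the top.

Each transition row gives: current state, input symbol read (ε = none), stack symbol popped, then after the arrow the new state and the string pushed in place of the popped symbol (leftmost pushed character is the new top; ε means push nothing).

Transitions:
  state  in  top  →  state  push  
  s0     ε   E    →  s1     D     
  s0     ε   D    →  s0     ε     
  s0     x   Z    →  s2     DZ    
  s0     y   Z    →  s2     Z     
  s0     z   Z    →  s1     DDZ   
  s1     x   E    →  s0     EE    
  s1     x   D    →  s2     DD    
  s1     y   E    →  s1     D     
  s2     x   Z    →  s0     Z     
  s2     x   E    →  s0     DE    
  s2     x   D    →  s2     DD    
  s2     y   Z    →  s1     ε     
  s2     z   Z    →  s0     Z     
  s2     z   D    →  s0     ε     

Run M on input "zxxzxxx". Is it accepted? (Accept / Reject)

Reject

(s0, zxxzxxx, Z) ⊢ (s1, xxzxxx, DDZ) ⊢ (s2, xzxxx, DDDZ) ⊢ (s2, zxxx, DDDDZ) ⊢ (s0, xxx, DDDZ) ⊢ (s0, xxx, DDZ) ⊢ (s0, xxx, DZ) ⊢ (s0, xxx, Z) ⊢ (s2, xx, DZ) ⊢ (s2, x, DDZ) ⊢ (s2, ε, DDDZ)
All input consumed; stack is DDDZ, not empty, and no further ε-move applies.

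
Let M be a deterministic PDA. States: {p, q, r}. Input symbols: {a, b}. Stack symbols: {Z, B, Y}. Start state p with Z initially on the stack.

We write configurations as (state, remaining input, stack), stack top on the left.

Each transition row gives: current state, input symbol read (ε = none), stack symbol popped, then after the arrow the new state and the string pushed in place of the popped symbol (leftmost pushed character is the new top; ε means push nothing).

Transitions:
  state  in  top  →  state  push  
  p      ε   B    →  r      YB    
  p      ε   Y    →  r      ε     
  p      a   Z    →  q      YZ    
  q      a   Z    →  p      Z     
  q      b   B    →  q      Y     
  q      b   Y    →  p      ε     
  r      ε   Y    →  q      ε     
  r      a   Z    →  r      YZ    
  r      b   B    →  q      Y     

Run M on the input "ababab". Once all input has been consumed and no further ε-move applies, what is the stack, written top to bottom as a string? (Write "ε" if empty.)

(p, ababab, Z) ⊢ (q, babab, YZ) ⊢ (p, abab, Z) ⊢ (q, bab, YZ) ⊢ (p, ab, Z) ⊢ (q, b, YZ) ⊢ (p, ε, Z)
All input consumed in state p with stack Z.

Z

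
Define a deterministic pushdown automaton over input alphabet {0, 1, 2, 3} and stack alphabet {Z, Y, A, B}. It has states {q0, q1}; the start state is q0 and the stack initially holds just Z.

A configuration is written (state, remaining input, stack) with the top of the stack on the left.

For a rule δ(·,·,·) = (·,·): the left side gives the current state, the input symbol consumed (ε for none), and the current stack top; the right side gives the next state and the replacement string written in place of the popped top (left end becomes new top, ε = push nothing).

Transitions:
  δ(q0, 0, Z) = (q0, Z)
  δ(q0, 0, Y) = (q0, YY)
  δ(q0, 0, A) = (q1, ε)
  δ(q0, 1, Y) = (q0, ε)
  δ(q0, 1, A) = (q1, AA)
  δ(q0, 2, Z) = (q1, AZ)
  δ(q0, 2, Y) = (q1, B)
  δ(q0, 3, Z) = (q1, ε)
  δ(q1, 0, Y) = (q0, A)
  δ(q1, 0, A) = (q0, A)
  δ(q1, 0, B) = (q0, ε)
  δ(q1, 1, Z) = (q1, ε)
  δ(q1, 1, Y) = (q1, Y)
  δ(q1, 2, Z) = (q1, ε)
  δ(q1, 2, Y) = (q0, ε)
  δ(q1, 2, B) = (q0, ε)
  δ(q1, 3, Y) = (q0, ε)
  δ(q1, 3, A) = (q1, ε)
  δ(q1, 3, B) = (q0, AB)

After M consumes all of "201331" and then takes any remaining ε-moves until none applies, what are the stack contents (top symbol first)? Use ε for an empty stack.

(q0, 201331, Z)
  read 2, top Z: go to q1, push AZ → (q1, 01331, AZ)
  read 0, top A: go to q0, push A → (q0, 1331, AZ)
  read 1, top A: go to q1, push AA → (q1, 331, AAZ)
  read 3, top A: go to q1, push ε → (q1, 31, AZ)
  read 3, top A: go to q1, push ε → (q1, 1, Z)
  read 1, top Z: go to q1, push ε → (q1, ε, ε)
All input consumed in state q1 with stack ε.

ε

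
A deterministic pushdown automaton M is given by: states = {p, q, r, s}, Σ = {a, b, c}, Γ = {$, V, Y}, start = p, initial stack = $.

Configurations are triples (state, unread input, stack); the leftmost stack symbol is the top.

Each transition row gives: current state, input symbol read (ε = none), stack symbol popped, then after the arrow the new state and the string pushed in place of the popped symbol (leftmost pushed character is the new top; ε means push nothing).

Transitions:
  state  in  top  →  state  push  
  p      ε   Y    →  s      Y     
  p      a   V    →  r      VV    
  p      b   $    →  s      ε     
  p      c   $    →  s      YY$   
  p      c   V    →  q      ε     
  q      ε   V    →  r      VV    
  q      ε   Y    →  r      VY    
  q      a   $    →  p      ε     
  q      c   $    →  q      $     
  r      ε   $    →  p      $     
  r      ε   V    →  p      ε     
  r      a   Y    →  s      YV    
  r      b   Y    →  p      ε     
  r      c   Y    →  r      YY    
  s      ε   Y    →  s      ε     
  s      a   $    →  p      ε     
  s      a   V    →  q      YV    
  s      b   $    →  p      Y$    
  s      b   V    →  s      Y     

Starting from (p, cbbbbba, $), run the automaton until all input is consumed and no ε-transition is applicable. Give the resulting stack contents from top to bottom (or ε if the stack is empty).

(p, cbbbbba, $)
  read c, top $: go to s, push YY$ → (s, bbbbba, YY$)
  ε-move, top Y: go to s, push ε → (s, bbbbba, Y$)
  ε-move, top Y: go to s, push ε → (s, bbbbba, $)
  read b, top $: go to p, push Y$ → (p, bbbba, Y$)
  ε-move, top Y: go to s, push Y → (s, bbbba, Y$)
  ε-move, top Y: go to s, push ε → (s, bbbba, $)
  read b, top $: go to p, push Y$ → (p, bbba, Y$)
  ε-move, top Y: go to s, push Y → (s, bbba, Y$)
  ε-move, top Y: go to s, push ε → (s, bbba, $)
  read b, top $: go to p, push Y$ → (p, bba, Y$)
  ε-move, top Y: go to s, push Y → (s, bba, Y$)
  ε-move, top Y: go to s, push ε → (s, bba, $)
  read b, top $: go to p, push Y$ → (p, ba, Y$)
  ε-move, top Y: go to s, push Y → (s, ba, Y$)
  ε-move, top Y: go to s, push ε → (s, ba, $)
  read b, top $: go to p, push Y$ → (p, a, Y$)
  ε-move, top Y: go to s, push Y → (s, a, Y$)
  ε-move, top Y: go to s, push ε → (s, a, $)
  read a, top $: go to p, push ε → (p, ε, ε)
All input consumed in state p with stack ε.

ε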